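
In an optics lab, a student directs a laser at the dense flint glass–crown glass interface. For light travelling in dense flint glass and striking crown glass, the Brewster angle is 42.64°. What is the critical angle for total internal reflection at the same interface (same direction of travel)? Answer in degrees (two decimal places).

θ_c ≈ 67.05°

tan θ_B = n₂/n₁ = tan 42.64° = 0.9208.
Total internal reflection: sin θ_c = n₂/n₁ = 0.9208.
θ_c = arcsin(0.9208) = 67.05°.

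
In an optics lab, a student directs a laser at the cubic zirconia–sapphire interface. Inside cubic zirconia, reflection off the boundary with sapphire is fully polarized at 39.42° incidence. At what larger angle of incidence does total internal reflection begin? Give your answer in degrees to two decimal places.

θ_c ≈ 55.28°

From Brewster, n₂/n₁ = tan θ_B = tan 39.42° = 0.8220.
Then sin θ_c = n₂/n₁ = 0.8220, so θ_c = arcsin 0.8220 = 55.28°.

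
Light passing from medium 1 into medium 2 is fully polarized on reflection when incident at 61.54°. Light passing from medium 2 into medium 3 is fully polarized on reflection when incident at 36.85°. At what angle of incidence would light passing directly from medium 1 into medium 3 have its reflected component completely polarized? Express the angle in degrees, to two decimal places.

Each Brewster angle gives a ratio: n₂/n₁ = tan 61.54° = 1.8448, n₃/n₂ = tan 36.85° = 0.7495.
So n₃/n₁ = (n₂/n₁)(n₃/n₂) = 1.8448 × 0.7495 = 1.3826.
θ_B(1→3) = arctan(1.3826) = 54.12°.

θ_B ≈ 54.12°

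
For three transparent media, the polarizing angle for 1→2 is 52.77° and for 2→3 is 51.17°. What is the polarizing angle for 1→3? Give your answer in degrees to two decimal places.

n₂/n₁ = tan 52.77° = 1.3160 and n₃/n₂ = tan 51.17° = 1.2424.
Multiplying, n₃/n₁ = 1.3160 × 1.2424 = 1.6350, and θ_B(1→3) = arctan 1.6350 = 58.55°.

θ_B ≈ 58.55°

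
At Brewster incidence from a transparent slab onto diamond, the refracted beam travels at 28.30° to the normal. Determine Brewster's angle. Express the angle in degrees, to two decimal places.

θ_B ≈ 61.70°

At Brewster's angle the reflected and refracted rays are perpendicular, so θ_B + θ_t = 90°.
θ_B = 90° − 28.30° = 61.70°.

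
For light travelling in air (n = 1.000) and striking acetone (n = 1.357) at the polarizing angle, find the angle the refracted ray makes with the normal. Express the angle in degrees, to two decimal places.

tan θ_B = n₂/n₁ = 1.357/1.000 = 1.3570, so θ_B = 53.61°.
At Brewster's angle the reflected and refracted rays are perpendicular, so θ_t = 90° − θ_B = 90° − 53.61° = 36.39°.

θ_t ≈ 36.39°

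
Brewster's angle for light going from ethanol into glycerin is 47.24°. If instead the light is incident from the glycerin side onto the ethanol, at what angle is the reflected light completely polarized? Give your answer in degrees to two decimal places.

The two Brewster angles are complementary: θ_B' = 90° − θ_B = 90° − 47.24° = 42.76°.

θ_B' ≈ 42.76°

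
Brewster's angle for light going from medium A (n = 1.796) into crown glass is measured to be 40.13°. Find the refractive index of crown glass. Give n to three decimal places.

n ≈ 1.514

Brewster's law: tan θ_B = n₂/n₁ (light incident in medium A, refracted into crown glass).
n₂ = n₁ tan θ_B = 1.796 × tan 40.13° = 1.514.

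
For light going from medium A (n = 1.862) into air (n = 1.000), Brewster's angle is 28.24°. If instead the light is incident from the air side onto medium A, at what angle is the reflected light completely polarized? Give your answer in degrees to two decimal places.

tan θ_B' = n₁/n₂ = 1/tan θ_B, so θ_B' = 90° − θ_B.
θ_B' = 90° − 28.24° = 61.76°.

θ_B' ≈ 61.76°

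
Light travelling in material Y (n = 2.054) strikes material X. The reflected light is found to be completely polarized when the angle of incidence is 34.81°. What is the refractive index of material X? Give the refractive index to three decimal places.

n ≈ 1.428

At the Brewster angle, tan θ_B = n₂/n₁ with n₁ on the incident side (material Y) and n₂ on the transmitted side (material X).
n₂ = n₁ tan θ_B = 2.054 × tan 34.81° = 1.428.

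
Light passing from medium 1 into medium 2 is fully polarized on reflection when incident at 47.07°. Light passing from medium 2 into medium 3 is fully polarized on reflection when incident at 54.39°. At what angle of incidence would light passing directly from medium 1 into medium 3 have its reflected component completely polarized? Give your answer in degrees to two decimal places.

θ_B ≈ 56.33°

tan θ_B(1→2) = n₂/n₁ = tan 47.07° = 1.0750.
tan θ_B(2→3) = n₃/n₂ = tan 54.39° = 1.3963.
n₃/n₁ = 1.5010. Then tan θ_B(1→3) = n₃/n₁, so θ_B(1→3) = arctan(1.5010) = 56.33°.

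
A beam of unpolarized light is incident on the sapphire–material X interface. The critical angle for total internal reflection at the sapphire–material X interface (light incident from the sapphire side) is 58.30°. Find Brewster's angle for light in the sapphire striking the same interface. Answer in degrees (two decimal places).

n₂/n₁ = sin θ_c = sin 58.30° = 0.8508.
tan θ_B equals the same ratio, so θ_B = arctan(0.8508) = 40.39°.

θ_B ≈ 40.39°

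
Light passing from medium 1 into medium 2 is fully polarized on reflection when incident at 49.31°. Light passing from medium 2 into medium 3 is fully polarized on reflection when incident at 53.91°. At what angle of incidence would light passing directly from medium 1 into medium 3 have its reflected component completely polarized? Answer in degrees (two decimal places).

θ_B ≈ 57.92°

n₂/n₁ = tan 49.31° = 1.1630 and n₃/n₂ = tan 53.91° = 1.3718.
n₃/n₁ = 1.5955. Then tan θ_B(1→3) = n₃/n₁, so θ_B(1→3) = arctan(1.5955) = 57.92°.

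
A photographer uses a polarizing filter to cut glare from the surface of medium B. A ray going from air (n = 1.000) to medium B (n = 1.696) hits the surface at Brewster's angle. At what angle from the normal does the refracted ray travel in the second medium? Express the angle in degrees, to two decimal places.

tan θ_B = n₂/n₁ = 1.696/1.000 = 1.6960, so θ_B = 59.48°.
At Brewster's angle the reflected and refracted rays are perpendicular, so θ_t = 90° − θ_B = 90° − 59.48° = 30.52°.

θ_t ≈ 30.52°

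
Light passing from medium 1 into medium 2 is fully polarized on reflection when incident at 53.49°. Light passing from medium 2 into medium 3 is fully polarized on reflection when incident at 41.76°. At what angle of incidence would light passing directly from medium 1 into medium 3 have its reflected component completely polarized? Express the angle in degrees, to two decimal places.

θ_B ≈ 50.34°

n₂/n₁ = tan 53.49° = 1.3509 and n₃/n₂ = tan 41.76° = 0.8928.
n₃/n₁ = 1.2062. Then tan θ_B(1→3) = n₃/n₁, so θ_B(1→3) = arctan(1.2062) = 50.34°.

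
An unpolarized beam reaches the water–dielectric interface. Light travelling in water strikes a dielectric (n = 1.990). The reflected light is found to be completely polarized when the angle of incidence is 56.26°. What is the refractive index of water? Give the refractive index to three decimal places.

Brewster's law: tan θ_B = n₂/n₁ (light incident in water, refracted into a dielectric).
n₁ = n₂ / tan θ_B = 1.990 / tan 56.26° = 1.329.

n ≈ 1.329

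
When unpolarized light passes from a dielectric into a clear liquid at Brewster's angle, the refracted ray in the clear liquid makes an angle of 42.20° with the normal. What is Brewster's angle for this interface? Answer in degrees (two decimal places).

θ_B ≈ 47.80°

At Brewster's angle the reflected and refracted rays are perpendicular, so θ_B + θ_t = 90°.
θ_B = 90° − 42.20° = 47.80°.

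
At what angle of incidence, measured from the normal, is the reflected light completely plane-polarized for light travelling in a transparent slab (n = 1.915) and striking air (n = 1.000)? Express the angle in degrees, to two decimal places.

Here n₂/n₁ = 1.000/1.915 = 0.5222, and Brewster's law gives tan θ_B = n₂/n₁.
θ_B = arctan(0.5222) = 27.57°.

θ_B ≈ 27.57°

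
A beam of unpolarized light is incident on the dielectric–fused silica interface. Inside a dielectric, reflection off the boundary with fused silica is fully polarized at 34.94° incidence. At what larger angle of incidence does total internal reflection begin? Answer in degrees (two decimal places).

n₂/n₁ = tan 34.94° = 0.6986; the critical angle satisfies sin θ_c = n₂/n₁.
θ_c = arcsin(0.6986) = 44.32°.

θ_c ≈ 44.32°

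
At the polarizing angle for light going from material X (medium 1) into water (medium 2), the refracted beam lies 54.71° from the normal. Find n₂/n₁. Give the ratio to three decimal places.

n₂/n₁ ≈ 0.708

θ_B + θ_t = 90°, so θ_B = 90° − 54.71° = 35.29°.
Then n₂/n₁ = tan θ_B = tan 35.29° = 0.708.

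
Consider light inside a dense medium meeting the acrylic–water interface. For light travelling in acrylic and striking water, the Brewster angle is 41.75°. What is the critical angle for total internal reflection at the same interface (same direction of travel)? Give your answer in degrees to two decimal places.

tan θ_B = n₂/n₁ = tan 41.75° = 0.8925.
Total internal reflection: sin θ_c = n₂/n₁ = 0.8925.
θ_c = arcsin(0.8925) = 63.19°.

θ_c ≈ 63.19°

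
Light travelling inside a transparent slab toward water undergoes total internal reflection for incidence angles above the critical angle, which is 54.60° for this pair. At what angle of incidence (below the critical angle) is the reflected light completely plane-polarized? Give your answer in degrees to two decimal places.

n₂/n₁ = sin θ_c = sin 54.60° = 0.8151.
tan θ_B equals the same ratio, so θ_B = arctan(0.8151) = 39.18°.

θ_B ≈ 39.18°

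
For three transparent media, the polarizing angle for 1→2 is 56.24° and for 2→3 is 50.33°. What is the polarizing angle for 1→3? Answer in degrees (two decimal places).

n₂/n₁ = tan 56.24° = 1.4960 and n₃/n₂ = tan 50.33° = 1.2058.
Multiplying, n₃/n₁ = 1.4960 × 1.2058 = 1.8039, and θ_B(1→3) = arctan 1.8039 = 61.00°.

θ_B ≈ 61.00°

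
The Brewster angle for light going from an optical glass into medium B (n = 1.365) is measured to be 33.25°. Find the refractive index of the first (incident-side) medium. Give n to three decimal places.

Full polarization of the reflected beam means tan θ_B = n₂/n₁, where n₁ is the incident medium (an optical glass).
n₁ = n₂ / tan θ_B = 1.365 / tan 33.25° = 2.082.

n ≈ 2.082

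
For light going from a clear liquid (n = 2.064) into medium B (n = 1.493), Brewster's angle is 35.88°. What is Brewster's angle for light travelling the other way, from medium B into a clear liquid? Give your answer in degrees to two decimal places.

The two Brewster angles are complementary: θ_B' = 90° − θ_B = 90° − 35.88° = 54.12°.

θ_B' ≈ 54.12°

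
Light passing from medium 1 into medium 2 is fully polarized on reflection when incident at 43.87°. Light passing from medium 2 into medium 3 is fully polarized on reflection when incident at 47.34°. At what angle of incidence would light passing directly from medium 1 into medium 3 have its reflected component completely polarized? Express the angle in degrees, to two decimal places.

n₂/n₁ = tan 43.87° = 0.9613 and n₃/n₂ = tan 47.34° = 1.0852.
Multiplying, n₃/n₁ = 0.9613 × 1.0852 = 1.0432, and θ_B(1→3) = arctan 1.0432 = 46.21°.

θ_B ≈ 46.21°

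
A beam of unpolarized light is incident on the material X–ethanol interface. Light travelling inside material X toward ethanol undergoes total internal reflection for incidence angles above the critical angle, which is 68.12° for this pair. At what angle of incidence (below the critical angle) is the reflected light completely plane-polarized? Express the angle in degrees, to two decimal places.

θ_B ≈ 42.86°

n₂/n₁ = sin θ_c = sin 68.12° = 0.9280.
tan θ_B equals the same ratio, so θ_B = arctan(0.9280) = 42.86°.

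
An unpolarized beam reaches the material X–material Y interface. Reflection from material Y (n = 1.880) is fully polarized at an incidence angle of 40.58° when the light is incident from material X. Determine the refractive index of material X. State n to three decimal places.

n ≈ 2.195

Brewster's law: tan θ_B = n₂/n₁ (light incident in material X, refracted into material Y).
n₁ = n₂ / tan θ_B = 1.880 / tan 40.58° = 2.195.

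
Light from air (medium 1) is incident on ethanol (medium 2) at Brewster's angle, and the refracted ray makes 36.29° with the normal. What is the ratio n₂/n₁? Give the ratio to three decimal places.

At Brewster incidence θ_B = 90° − θ_t = 90° − 36.29° = 53.71°.
Then n₂/n₁ = tan θ_B = tan 53.71° = 1.362.

n₂/n₁ ≈ 1.362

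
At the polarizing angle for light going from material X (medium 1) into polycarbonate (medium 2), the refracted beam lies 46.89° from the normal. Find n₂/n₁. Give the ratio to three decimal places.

At Brewster incidence θ_B = 90° − θ_t = 90° − 46.89° = 43.11°.
Then n₂/n₁ = tan θ_B = tan 43.11° = 0.936.

n₂/n₁ ≈ 0.936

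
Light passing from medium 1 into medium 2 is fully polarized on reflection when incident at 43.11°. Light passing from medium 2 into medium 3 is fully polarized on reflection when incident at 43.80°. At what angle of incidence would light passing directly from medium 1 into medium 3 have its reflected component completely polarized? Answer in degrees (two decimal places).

θ_B ≈ 41.91°

n₂/n₁ = tan 43.11° = 0.9361 and n₃/n₂ = tan 43.80° = 0.9590.
Multiplying, n₃/n₁ = 0.9361 × 0.9590 = 0.8977, and θ_B(1→3) = arctan 0.8977 = 41.91°.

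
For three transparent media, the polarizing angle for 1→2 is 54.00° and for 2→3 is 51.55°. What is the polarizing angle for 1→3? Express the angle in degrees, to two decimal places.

θ_B ≈ 60.02°

n₂/n₁ = tan 54.00° = 1.3764 and n₃/n₂ = tan 51.55° = 1.2594.
n₃/n₁ = 1.7335. Then tan θ_B(1→3) = n₃/n₁, so θ_B(1→3) = arctan(1.7335) = 60.02°.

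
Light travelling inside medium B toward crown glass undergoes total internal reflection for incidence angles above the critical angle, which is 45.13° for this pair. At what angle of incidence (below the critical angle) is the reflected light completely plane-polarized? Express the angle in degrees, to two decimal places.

At the critical angle sin θ_c = n₂/n₁, giving n₂/n₁ = sin 45.13° = 0.7087.
Then tan θ_B = n₂/n₁ = 0.7087, so θ_B = arctan 0.7087 = 35.33°.

θ_B ≈ 35.33°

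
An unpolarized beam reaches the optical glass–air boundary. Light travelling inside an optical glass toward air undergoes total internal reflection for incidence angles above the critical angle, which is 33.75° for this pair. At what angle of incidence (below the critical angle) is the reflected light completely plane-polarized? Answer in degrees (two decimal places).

θ_B ≈ 29.06°

At the critical angle sin θ_c = n₂/n₁, giving n₂/n₁ = sin 33.75° = 0.5556.
Then tan θ_B = n₂/n₁ = 0.5556, so θ_B = arctan 0.5556 = 29.06°.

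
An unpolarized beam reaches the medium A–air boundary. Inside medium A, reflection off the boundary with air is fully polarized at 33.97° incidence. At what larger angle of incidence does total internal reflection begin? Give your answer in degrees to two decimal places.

n₂/n₁ = tan 33.97° = 0.6737; the critical angle satisfies sin θ_c = n₂/n₁.
θ_c = arcsin(0.6737) = 42.36°.

θ_c ≈ 42.36°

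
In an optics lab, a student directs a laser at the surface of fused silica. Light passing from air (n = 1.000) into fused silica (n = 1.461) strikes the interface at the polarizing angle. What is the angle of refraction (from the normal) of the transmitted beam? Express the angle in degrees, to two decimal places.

θ_t ≈ 34.39°

First find Brewster's angle: tan θ_B = 1.461/1.000 = 1.4610, giving θ_B = 55.61°.
Since θ_B + θ_t = 90° at Brewster incidence, θ_t = 90° − 55.61° = 34.39°.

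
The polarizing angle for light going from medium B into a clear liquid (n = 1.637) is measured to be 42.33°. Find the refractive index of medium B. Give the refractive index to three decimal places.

n ≈ 1.797

At the polarizing angle, tan θ_B = n₂/n₁ with n₁ on the incident side (medium B) and n₂ on the transmitted side (a clear liquid).
n₁ = n₂ / tan θ_B = 1.637 / tan 42.33° = 1.797.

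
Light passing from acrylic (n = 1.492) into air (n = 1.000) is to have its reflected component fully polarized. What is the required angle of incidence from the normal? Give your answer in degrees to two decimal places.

θ_B ≈ 33.83°

Here n₂/n₁ = 1.000/1.492 = 0.6702, and Brewster's law gives tan θ_B = n₂/n₁. Taking the arctangent, θ_B = 33.83°.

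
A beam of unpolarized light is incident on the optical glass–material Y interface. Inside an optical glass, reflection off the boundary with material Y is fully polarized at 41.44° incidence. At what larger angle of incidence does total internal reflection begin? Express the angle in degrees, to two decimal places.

θ_c ≈ 61.99°

From Brewster, n₂/n₁ = tan θ_B = tan 41.44° = 0.8829.
Then sin θ_c = n₂/n₁ = 0.8829, so θ_c = arcsin 0.8829 = 61.99°.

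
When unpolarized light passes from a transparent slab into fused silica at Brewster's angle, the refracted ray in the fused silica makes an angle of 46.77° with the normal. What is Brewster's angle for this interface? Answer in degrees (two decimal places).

θ_B ≈ 43.23°

Brewster's condition makes the reflected and refracted beams perpendicular: θ_B + θ_t = 90°.
θ_B = 90° − 46.77° = 43.23°.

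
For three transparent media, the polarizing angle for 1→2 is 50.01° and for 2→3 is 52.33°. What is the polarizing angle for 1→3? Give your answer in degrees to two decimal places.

θ_B ≈ 57.07°

n₂/n₁ = tan 50.01° = 1.1922 and n₃/n₂ = tan 52.33° = 1.2952.
Multiplying, n₃/n₁ = 1.1922 × 1.2952 = 1.5442, and θ_B(1→3) = arctan 1.5442 = 57.07°.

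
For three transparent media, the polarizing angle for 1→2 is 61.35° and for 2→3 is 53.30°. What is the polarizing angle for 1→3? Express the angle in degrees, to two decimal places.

tan θ_B(1→2) = n₂/n₁ = tan 61.35° = 1.8303.
tan θ_B(2→3) = n₃/n₂ = tan 53.30° = 1.3416.
n₃/n₁ = 2.4556. Then tan θ_B(1→3) = n₃/n₁, so θ_B(1→3) = arctan(2.4556) = 67.84°.

θ_B ≈ 67.84°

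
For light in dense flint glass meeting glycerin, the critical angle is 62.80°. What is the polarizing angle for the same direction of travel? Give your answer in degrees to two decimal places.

n₂/n₁ = sin θ_c = sin 62.80° = 0.8894.
tan θ_B equals the same ratio, so θ_B = arctan(0.8894) = 41.65°.

θ_B ≈ 41.65°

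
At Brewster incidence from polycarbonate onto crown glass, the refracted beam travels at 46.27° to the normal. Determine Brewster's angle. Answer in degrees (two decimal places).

θ_B ≈ 43.73°

Since the reflected and refracted rays are at right angles at the polarizing angle, θ_B + θ_t = 90°.
θ_B = 90° − 46.27° = 43.73°.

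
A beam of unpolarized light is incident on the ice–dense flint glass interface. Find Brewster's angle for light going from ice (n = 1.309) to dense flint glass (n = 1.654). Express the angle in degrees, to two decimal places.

Brewster's condition: tan θ_B = n₂/n₁ = 1.654/1.309 = 1.2636. Taking the arctangent, θ_B = 51.64°.

θ_B ≈ 51.64°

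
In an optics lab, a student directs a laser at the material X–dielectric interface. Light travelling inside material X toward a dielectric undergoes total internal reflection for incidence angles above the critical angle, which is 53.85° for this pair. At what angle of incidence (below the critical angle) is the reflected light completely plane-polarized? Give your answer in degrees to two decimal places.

θ_B ≈ 38.92°

sin θ_c = n₂/n₁, so n₂/n₁ = sin 53.85° = 0.8075.
Brewster: tan θ_B = n₂/n₁ = 0.8075.
θ_B = arctan(0.8075) = 38.92°.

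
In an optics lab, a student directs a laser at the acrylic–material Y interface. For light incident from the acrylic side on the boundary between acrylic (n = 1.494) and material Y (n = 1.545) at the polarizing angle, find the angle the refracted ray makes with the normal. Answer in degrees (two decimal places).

θ_t ≈ 44.04°

First find Brewster's angle: tan θ_B = 1.545/1.494 = 1.0341, giving θ_B = 45.96°.
Since θ_B + θ_t = 90° at Brewster incidence, θ_t = 90° − 45.96° = 44.04°.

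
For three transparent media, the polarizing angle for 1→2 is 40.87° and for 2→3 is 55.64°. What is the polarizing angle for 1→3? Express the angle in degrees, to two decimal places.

θ_B ≈ 51.69°

Each Brewster angle gives a ratio: n₂/n₁ = tan 40.87° = 0.8653, n₃/n₂ = tan 55.64° = 1.4627.
Multiplying, n₃/n₁ = 0.8653 × 1.4627 = 1.2656, and θ_B(1→3) = arctan 1.2656 = 51.69°.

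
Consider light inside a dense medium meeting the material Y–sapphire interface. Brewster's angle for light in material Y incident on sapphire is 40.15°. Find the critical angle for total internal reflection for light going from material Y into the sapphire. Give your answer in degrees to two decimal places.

n₂/n₁ = tan 40.15° = 0.8436; the critical angle satisfies sin θ_c = n₂/n₁.
θ_c = arcsin(0.8436) = 57.52°.

θ_c ≈ 57.52°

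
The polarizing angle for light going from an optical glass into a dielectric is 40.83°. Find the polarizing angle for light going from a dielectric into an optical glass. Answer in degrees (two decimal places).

Reversing the direction swaps n₁ and n₂, so tan θ_B' = 1/tan θ_B and θ_B' = 90° − θ_B.
Hence θ_B' = 90° − 40.83° = 49.17°.

θ_B' ≈ 49.17°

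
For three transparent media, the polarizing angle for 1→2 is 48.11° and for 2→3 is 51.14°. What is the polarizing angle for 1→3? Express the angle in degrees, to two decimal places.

n₂/n₁ = tan 48.11° = 1.1149 and n₃/n₂ = tan 51.14° = 1.2411.
So n₃/n₁ = (n₂/n₁)(n₃/n₂) = 1.1149 × 1.2411 = 1.3837.
θ_B(1→3) = arctan(1.3837) = 54.14°.

θ_B ≈ 54.14°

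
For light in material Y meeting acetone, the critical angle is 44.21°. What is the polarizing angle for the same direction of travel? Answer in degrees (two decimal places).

θ_B ≈ 34.89°

At the critical angle sin θ_c = n₂/n₁, giving n₂/n₁ = sin 44.21° = 0.6973.
Then tan θ_B = n₂/n₁ = 0.6973, so θ_B = arctan 0.6973 = 34.89°.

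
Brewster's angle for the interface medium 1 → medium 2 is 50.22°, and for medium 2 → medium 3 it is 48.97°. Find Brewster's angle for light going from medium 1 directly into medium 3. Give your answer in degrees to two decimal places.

Each Brewster angle gives a ratio: n₂/n₁ = tan 50.22° = 1.2011, n₃/n₂ = tan 48.97° = 1.1492.
n₃/n₁ = 1.3802. Then tan θ_B(1→3) = n₃/n₁, so θ_B(1→3) = arctan(1.3802) = 54.08°.

θ_B ≈ 54.08°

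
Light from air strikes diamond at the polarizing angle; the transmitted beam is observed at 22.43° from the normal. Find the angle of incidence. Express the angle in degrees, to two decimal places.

Since the reflected and refracted rays are at right angles at the polarizing angle, θ_B + θ_t = 90°.
θ_B = 90° − 22.43° = 67.57°.

θ_B ≈ 67.57°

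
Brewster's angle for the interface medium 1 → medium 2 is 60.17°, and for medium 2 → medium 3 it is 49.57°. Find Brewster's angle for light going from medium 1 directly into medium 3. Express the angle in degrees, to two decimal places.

Each Brewster angle gives a ratio: n₂/n₁ = tan 60.17° = 1.7440, n₃/n₂ = tan 49.57° = 1.1738.
n₃/n₁ = 2.0470. Then tan θ_B(1→3) = n₃/n₁, so θ_B(1→3) = arctan(2.0470) = 63.96°.

θ_B ≈ 63.96°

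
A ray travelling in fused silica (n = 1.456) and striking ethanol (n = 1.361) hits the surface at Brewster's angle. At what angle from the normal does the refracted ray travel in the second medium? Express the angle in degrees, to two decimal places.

θ_B = arctan(n₂/n₁) = arctan(1.361/1.456) = 43.07°.
Since θ_B + θ_t = 90° at Brewster incidence, θ_t = 90° − 43.07° = 46.93°.

θ_t ≈ 46.93°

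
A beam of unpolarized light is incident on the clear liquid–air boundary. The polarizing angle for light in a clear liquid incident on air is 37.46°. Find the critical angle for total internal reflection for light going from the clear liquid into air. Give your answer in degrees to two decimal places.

From Brewster, n₂/n₁ = tan θ_B = tan 37.46° = 0.7662.
Then sin θ_c = n₂/n₁ = 0.7662, so θ_c = arcsin 0.7662 = 50.02°.

θ_c ≈ 50.02°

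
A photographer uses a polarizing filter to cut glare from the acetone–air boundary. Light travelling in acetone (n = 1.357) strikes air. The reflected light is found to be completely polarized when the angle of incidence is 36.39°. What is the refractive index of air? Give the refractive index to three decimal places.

n ≈ 1.000

Brewster's law: tan θ_B = n₂/n₁ (light incident in acetone, refracted into air).
n₂ = n₁ tan θ_B = 1.357 × tan 36.39° = 1.000.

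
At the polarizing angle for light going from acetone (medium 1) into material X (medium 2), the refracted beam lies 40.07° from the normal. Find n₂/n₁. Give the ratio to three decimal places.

At Brewster incidence θ_B = 90° − θ_t = 90° − 40.07° = 49.93°.
tan θ_B = n₂/n₁, so n₂/n₁ = tan 49.93° = 1.189.

n₂/n₁ ≈ 1.189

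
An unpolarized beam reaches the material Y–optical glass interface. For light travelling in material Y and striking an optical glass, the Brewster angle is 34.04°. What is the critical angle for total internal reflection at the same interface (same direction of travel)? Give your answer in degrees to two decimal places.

θ_c ≈ 42.49°

tan θ_B = n₂/n₁ = tan 34.04° = 0.6755.
Total internal reflection: sin θ_c = n₂/n₁ = 0.6755.
θ_c = arcsin(0.6755) = 42.49°.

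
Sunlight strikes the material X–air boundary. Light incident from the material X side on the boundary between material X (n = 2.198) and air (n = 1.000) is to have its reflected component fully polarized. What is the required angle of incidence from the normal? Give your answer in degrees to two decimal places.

θ_B ≈ 24.46°

Brewster's condition: tan θ_B = n₂/n₁ = 1.000/2.198 = 0.4550.
So θ_B = arctan 0.4550 = 24.46°.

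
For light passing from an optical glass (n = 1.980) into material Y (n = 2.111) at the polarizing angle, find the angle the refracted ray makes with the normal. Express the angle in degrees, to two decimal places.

tan θ_B = n₂/n₁ = 2.111/1.980 = 1.0662, so θ_B = 46.83°.
The refracted ray is perpendicular to the reflected ray, so θ_t = 90° − θ_B = 43.17°.

θ_t ≈ 43.17°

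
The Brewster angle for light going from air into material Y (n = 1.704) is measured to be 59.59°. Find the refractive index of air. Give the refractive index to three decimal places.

n ≈ 1.000

Full polarization of the reflected beam means tan θ_B = n₂/n₁, where n₁ is the incident medium (air).
n₁ = n₂ / tan θ_B = 1.704 / tan 59.59° = 1.000.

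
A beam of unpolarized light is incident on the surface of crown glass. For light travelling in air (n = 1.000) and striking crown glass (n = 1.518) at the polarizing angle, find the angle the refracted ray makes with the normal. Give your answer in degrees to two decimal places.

θ_t ≈ 33.38°

θ_B = arctan(n₂/n₁) = arctan(1.518/1.000) = 56.62°.
The refracted ray is perpendicular to the reflected ray, so θ_t = 90° − θ_B = 33.38°.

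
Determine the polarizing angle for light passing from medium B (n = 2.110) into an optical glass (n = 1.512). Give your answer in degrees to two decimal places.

θ_B ≈ 35.62°

Here n₂/n₁ = 1.512/2.110 = 0.7166, and Brewster's law gives tan θ_B = n₂/n₁.
θ_B = arctan(0.7166) = 35.62°.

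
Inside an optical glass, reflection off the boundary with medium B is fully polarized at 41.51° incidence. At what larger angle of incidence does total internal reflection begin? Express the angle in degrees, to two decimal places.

n₂/n₁ = tan 41.51° = 0.8850; the critical angle satisfies sin θ_c = n₂/n₁.
θ_c = arcsin(0.8850) = 62.26°.

θ_c ≈ 62.26°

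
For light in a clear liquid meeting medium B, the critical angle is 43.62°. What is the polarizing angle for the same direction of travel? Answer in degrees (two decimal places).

θ_B ≈ 34.60°

At the critical angle sin θ_c = n₂/n₁, giving n₂/n₁ = sin 43.62° = 0.6899.
Then tan θ_B = n₂/n₁ = 0.6899, so θ_B = arctan 0.6899 = 34.60°.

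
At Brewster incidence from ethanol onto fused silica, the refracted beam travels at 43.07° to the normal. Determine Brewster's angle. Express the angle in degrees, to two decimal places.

Since the reflected and refracted rays are at right angles at the polarizing angle, θ_B + θ_t = 90°.
θ_B = 90° − 43.07° = 46.93°.

θ_B ≈ 46.93°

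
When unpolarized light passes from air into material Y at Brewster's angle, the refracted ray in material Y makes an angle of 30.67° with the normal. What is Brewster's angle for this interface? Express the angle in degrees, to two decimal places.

Brewster's condition makes the reflected and refracted beams perpendicular: θ_B + θ_t = 90°.
So θ_B = 90° − θ_t = 90° − 30.67° = 59.33°.

θ_B ≈ 59.33°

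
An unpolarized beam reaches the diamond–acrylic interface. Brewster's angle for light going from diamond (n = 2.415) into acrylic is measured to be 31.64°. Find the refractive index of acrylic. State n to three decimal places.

Brewster's law: tan θ_B = n₂/n₁ (light incident in diamond, refracted into acrylic).
n₂ = n₁ tan θ_B = 2.415 × tan 31.64° = 1.488.

n ≈ 1.488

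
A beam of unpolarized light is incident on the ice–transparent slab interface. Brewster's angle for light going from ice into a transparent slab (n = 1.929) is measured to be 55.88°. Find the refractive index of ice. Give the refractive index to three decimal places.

Brewster's law: tan θ_B = n₂/n₁ (light incident in ice, refracted into a transparent slab).
n₁ = n₂ / tan θ_B = 1.929 / tan 55.88° = 1.307.

n ≈ 1.307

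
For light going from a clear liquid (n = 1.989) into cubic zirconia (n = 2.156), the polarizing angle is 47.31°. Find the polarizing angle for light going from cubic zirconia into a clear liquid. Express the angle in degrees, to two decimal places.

Reversing the direction swaps n₁ and n₂, so tan θ_B' = 1/tan θ_B and θ_B' = 90° − θ_B.
Hence θ_B' = 90° − 47.31° = 42.69°.

θ_B' ≈ 42.69°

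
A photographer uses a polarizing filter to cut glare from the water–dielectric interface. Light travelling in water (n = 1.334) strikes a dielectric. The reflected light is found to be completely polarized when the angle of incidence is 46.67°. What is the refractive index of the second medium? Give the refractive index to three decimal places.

At the polarizing angle, tan θ_B = n₂/n₁ with n₁ on the incident side (water) and n₂ on the transmitted side (a dielectric).
n₂ = n₁ tan θ_B = 1.334 × tan 46.67° = 1.414.

n ≈ 1.414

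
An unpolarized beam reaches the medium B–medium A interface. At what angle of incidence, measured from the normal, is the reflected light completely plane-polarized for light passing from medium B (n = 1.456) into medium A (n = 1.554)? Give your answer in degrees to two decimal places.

The reflected p-component vanishes when tan θ_B = n₂/n₁.
Brewster's condition: tan θ_B = n₂/n₁ = 1.554/1.456 = 1.0673. Taking the arctangent, θ_B = 46.86°.

θ_B ≈ 46.86°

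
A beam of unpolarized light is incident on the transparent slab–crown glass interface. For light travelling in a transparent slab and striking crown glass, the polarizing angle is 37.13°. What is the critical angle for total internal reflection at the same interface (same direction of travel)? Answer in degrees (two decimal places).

θ_c ≈ 49.21°

tan θ_B = n₂/n₁ = tan 37.13° = 0.7571.
Total internal reflection: sin θ_c = n₂/n₁ = 0.7571.
θ_c = arcsin(0.7571) = 49.21°.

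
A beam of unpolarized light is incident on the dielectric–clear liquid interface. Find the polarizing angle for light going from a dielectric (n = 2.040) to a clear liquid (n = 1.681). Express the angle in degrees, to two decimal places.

θ_B ≈ 39.49°

Brewster's condition: tan θ_B = n₂/n₁ = 1.681/2.040 = 0.8240. Taking the arctangent, θ_B = 39.49°.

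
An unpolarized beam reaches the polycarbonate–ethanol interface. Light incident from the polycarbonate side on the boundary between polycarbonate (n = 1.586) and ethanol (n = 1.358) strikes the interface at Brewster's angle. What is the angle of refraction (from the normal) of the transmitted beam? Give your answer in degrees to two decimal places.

θ_B = arctan(n₂/n₁) = arctan(1.358/1.586) = 40.57°.
At Brewster's angle the reflected and refracted rays are perpendicular, so θ_t = 90° − θ_B = 90° − 40.57° = 49.43°.

θ_t ≈ 49.43°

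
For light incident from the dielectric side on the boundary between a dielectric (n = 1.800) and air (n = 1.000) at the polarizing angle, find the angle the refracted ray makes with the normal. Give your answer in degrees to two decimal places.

θ_t ≈ 60.95°

tan θ_B = n₂/n₁ = 1.000/1.800 = 0.5556, so θ_B = 29.05°.
The refracted ray is perpendicular to the reflected ray, so θ_t = 90° − θ_B = 60.95°.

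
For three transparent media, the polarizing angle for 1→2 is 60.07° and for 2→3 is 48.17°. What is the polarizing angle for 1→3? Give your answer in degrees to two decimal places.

tan θ_B(1→2) = n₂/n₁ = tan 60.07° = 1.7369.
tan θ_B(2→3) = n₃/n₂ = tan 48.17° = 1.1173.
Multiplying, n₃/n₁ = 1.7369 × 1.1173 = 1.9406, and θ_B(1→3) = arctan 1.9406 = 62.74°.

θ_B ≈ 62.74°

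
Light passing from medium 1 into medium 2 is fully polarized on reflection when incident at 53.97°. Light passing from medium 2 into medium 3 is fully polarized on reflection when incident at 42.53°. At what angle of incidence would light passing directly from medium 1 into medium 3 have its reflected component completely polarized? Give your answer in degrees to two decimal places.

tan θ_B(1→2) = n₂/n₁ = tan 53.97° = 1.3749.
tan θ_B(2→3) = n₃/n₂ = tan 42.53° = 0.9173.
Multiplying, n₃/n₁ = 1.3749 × 0.9173 = 1.2612, and θ_B(1→3) = arctan 1.2612 = 51.59°.

θ_B ≈ 51.59°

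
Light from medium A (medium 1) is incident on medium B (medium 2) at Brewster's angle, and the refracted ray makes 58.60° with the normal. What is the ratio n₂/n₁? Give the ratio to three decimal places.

n₂/n₁ ≈ 0.610

θ_B + θ_t = 90°, so θ_B = 90° − 58.60° = 31.40°.
tan θ_B = n₂/n₁, so n₂/n₁ = tan 31.40° = 0.610.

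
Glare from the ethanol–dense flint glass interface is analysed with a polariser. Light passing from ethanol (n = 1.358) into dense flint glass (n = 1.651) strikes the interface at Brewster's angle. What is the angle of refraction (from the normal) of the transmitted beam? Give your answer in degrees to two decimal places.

θ_t ≈ 39.44°

θ_B = arctan(n₂/n₁) = arctan(1.651/1.358) = 50.56°.
The refracted ray is perpendicular to the reflected ray, so θ_t = 90° − θ_B = 39.44°.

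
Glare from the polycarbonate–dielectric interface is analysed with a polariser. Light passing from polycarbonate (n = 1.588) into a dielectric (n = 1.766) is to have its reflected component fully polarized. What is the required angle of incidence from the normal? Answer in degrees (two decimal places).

tan θ_B = n₂/n₁ = 1.766/1.588 = 1.1121.
θ_B = arctan(1.1121) = 48.04°.

θ_B ≈ 48.04°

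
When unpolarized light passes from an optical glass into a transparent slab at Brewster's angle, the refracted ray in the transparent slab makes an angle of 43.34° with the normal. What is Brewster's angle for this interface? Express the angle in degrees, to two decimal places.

Brewster's condition makes the reflected and refracted beams perpendicular: θ_B + θ_t = 90°.
θ_B = 90° − 43.34° = 46.66°.

θ_B ≈ 46.66°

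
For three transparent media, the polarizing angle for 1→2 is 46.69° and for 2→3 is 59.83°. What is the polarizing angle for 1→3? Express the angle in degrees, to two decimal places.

Each Brewster angle gives a ratio: n₂/n₁ = tan 46.69° = 1.0608, n₃/n₂ = tan 59.83° = 1.7202.
Multiplying, n₃/n₁ = 1.0608 × 1.7202 = 1.8248, and θ_B(1→3) = arctan 1.8248 = 61.28°.

θ_B ≈ 61.28°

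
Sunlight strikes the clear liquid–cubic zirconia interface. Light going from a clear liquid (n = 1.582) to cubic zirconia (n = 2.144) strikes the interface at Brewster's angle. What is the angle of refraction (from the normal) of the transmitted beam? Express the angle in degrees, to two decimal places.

θ_t ≈ 36.42°

tan θ_B = n₂/n₁ = 2.144/1.582 = 1.3552, so θ_B = 53.58°.
At Brewster's angle the reflected and refracted rays are perpendicular, so θ_t = 90° − θ_B = 90° − 53.58° = 36.42°.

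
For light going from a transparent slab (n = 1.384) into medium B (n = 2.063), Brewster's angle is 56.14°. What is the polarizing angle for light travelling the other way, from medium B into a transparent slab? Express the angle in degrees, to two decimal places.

Reversing the direction swaps n₁ and n₂, so tan θ_B' = 1/tan θ_B and θ_B' = 90° − θ_B.
Hence θ_B' = 90° − 56.14° = 33.86°.

θ_B' ≈ 33.86°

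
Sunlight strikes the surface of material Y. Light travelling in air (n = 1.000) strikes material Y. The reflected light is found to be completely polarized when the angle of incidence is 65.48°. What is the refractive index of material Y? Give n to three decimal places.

n ≈ 2.192

At Brewster's angle, tan θ_B = n₂/n₁ with n₁ on the incident side (air) and n₂ on the transmitted side (material Y).
n₂ = n₁ tan θ_B = 1.000 × tan 65.48° = 2.192.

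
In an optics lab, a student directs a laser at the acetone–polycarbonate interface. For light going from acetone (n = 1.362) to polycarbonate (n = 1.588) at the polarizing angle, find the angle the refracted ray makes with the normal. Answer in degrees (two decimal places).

θ_t ≈ 40.62°

First find Brewster's angle: tan θ_B = 1.588/1.362 = 1.1659, giving θ_B = 49.38°.
At Brewster's angle the reflected and refracted rays are perpendicular, so θ_t = 90° − θ_B = 90° − 49.38° = 40.62°.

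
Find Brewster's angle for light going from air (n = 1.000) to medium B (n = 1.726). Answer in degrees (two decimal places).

tan θ_B = n₂/n₁ = 1.726/1.000 = 1.7260.
So θ_B = arctan 1.7260 = 59.91°.

θ_B ≈ 59.91°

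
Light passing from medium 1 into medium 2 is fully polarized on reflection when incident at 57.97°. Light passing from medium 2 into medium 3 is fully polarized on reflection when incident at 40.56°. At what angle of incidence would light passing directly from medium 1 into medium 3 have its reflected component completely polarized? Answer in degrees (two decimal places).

θ_B ≈ 53.84°

Each Brewster angle gives a ratio: n₂/n₁ = tan 57.97° = 1.5985, n₃/n₂ = tan 40.56° = 0.8559.
n₃/n₁ = 1.3681. Then tan θ_B(1→3) = n₃/n₁, so θ_B(1→3) = arctan(1.3681) = 53.84°.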